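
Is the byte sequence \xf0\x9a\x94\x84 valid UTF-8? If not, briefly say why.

Leading byte 0xF0 = 11110000 → 4-byte form.
Continuation bytes 0x9A=10011010, 0x94=10010100, 0x84=10000100 all match 10xxxxxx.
Decoded value 0x1A504 is ≥ 0x10000 (shortest form) and not a surrogate.

valid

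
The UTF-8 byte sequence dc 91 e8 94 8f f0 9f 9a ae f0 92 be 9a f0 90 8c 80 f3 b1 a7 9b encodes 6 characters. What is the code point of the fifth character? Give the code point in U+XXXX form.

U+10300

Offset 0: leading byte 0xDC = 11011100 → 2-byte char #1 = DC 91.
Offset 2: leading byte 0xE8 = 11101000 → 3-byte char #2 = E8 94 8F.
Offset 5: leading byte 0xF0 = 11110000 → 4-byte char #3 = F0 9F 9A AE.
Offset 9: leading byte 0xF0 = 11110000 → 4-byte char #4 = F0 92 BE 9A.
Offset 13: leading byte 0xF0 = 11110000 → 4-byte char #5 = F0 90 8C 80.
Leading byte 0xF0 = 11110000 matches 11110xxx → 4-byte sequence.
Byte 1: 0xF0 = 11110000, payload 000 (3 bits).
Byte 2: 0x90 = 10010000 (10xxxxxx ✓), payload 010000.
Byte 3: 0x8C = 10001100 (10xxxxxx ✓), payload 001100.
Byte 4: 0x80 = 10000000 (10xxxxxx ✓), payload 000000.
Concatenate: 000010000001100000000 = 0x10300 (21 bits → U+10300).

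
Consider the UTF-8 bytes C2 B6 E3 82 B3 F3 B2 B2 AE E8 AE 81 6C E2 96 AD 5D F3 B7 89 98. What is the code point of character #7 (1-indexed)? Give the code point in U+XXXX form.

Offset 0: leading byte 0xC2 = 11000010 → 2-byte char #1 = C2 B6.
Offset 2: leading byte 0xE3 = 11100011 → 3-byte char #2 = E3 82 B3.
Offset 5: leading byte 0xF3 = 11110011 → 4-byte char #3 = F3 B2 B2 AE.
Offset 9: leading byte 0xE8 = 11101000 → 3-byte char #4 = E8 AE 81.
Offset 12: leading byte 0x6C = 01101100 → 1-byte char #5 = 6C.
Offset 13: leading byte 0xE2 = 11100010 → 3-byte char #6 = E2 96 AD.
Offset 16: leading byte 0x5D = 01011101 → 1-byte char #7 = 5D.
Leading byte 0x5D = 01011101 matches 0xxxxxxx → 1-byte sequence.
Byte 1: 0x5D = 01011101, payload 1011101 (7 bits).
Concatenate: 1011101 = 0x5D (7 bits → U+005D).

U+005D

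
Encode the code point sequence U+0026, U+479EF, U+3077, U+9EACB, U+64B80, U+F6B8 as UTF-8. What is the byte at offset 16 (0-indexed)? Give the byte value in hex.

U+0026 → 1-byte form 26 at offsets 0–0.
U+479EF → 4-byte form F1 87 A7 AF at offsets 1–4.
U+3077 → 3-byte form E3 81 B7 at offsets 5–7.
U+9EACB → 4-byte form F2 9E AB 8B at offsets 8–11.
U+64B80 → 4-byte form F1 A4 AE 80 at offsets 12–15.
U+F6B8 → 3-byte form EF 9A B8 at offsets 16–18.
Offset 16 falls in char 6's range; it's byte 1 of EF 9A B8 = 0xEF.

0xEF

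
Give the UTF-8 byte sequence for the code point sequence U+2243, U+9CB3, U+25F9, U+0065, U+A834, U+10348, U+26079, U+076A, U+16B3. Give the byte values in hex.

U+2243: 3-byte form → E2 89 83.
U+9CB3: 3-byte form → E9 B2 B3.
U+25F9: 3-byte form → E2 97 B9.
U+0065: 1-byte form → 65.
U+A834: 3-byte form → EA A0 B4.
U+10348: 4-byte form → F0 90 8D 88.
U+26079: 4-byte form → F0 A6 81 B9.
U+076A: 2-byte form → DD AA.
U+16B3: 3-byte form → E1 9A B3.
Concatenated (26 bytes): E2 89 83 E9 B2 B3 E2 97 B9 65 EA A0 B4 F0 90 8D 88 F0 A6 81 B9 DD AA E1 9A B3.

E2 89 83 E9 B2 B3 E2 97 B9 65 EA A0 B4 F0 90 8D 88 F0 A6 81 B9 DD AA E1 9A B3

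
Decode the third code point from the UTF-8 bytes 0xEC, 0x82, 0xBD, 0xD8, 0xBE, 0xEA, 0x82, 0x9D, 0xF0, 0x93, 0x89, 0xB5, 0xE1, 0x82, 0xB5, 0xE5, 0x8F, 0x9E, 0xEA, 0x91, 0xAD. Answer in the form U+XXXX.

Offset 0: leading byte 0xEC = 11101100 → 3-byte char #1 = EC 82 BD.
Offset 3: leading byte 0xD8 = 11011000 → 2-byte char #2 = D8 BE.
Offset 5: leading byte 0xEA = 11101010 → 3-byte char #3 = EA 82 9D.
Leading byte 0xEA = 11101010 matches 1110xxxx → 3-byte sequence.
Byte 1: 0xEA = 11101010, payload 1010 (4 bits).
Byte 2: 0x82 = 10000010 (10xxxxxx ✓), payload 000010.
Byte 3: 0x9D = 10011101 (10xxxxxx ✓), payload 011101.
Concatenate: 1010000010011101 = 0xA09D (16 bits → U+A09D).

U+A09D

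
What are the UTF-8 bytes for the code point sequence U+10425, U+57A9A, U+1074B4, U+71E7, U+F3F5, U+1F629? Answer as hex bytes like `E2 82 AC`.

F0 90 90 A5 F1 97 AA 9A F4 87 92 B4 E7 87 A7 EF 8F B5 F0 9F 98 A9

U+10425: 4-byte form → F0 90 90 A5.
U+57A9A: 4-byte form → F1 97 AA 9A.
U+1074B4: 4-byte form → F4 87 92 B4.
U+71E7: 3-byte form → E7 87 A7.
U+F3F5: 3-byte form → EF 8F B5.
U+1F629: 4-byte form → F0 9F 98 A9.
Concatenated (22 bytes): F0 90 90 A5 F1 97 AA 9A F4 87 92 B4 E7 87 A7 EF 8F B5 F0 9F 98 A9.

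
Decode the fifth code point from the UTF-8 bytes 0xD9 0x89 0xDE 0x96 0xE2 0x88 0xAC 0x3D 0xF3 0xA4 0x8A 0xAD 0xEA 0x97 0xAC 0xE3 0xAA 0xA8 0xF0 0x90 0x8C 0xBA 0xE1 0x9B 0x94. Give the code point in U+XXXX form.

U+E42AD

Offset 0: leading byte 0xD9 = 11011001 → 2-byte char #1 = D9 89.
Offset 2: leading byte 0xDE = 11011110 → 2-byte char #2 = DE 96.
Offset 4: leading byte 0xE2 = 11100010 → 3-byte char #3 = E2 88 AC.
Offset 7: leading byte 0x3D = 00111101 → 1-byte char #4 = 3D.
Offset 8: leading byte 0xF3 = 11110011 → 4-byte char #5 = F3 A4 8A AD.
Leading byte 0xF3 = 11110011 matches 11110xxx → 4-byte sequence.
Byte 1: 0xF3 = 11110011, payload 011 (3 bits).
Byte 2: 0xA4 = 10100100 (10xxxxxx ✓), payload 100100.
Byte 3: 0x8A = 10001010 (10xxxxxx ✓), payload 001010.
Byte 4: 0xAD = 10101101 (10xxxxxx ✓), payload 101101.
Concatenate: 011100100001010101101 = 0xE42AD (21 bits → U+E42AD).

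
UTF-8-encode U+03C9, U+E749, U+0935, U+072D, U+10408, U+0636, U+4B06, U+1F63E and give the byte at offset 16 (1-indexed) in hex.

1-indexed offset 16 is 0-indexed offset 15.
U+03C9 → 2-byte form CF 89 at offsets 0–1.
U+E749 → 3-byte form EE 9D 89 at offsets 2–4.
U+0935 → 3-byte form E0 A4 B5 at offsets 5–7.
U+072D → 2-byte form DC AD at offsets 8–9.
U+10408 → 4-byte form F0 90 90 88 at offsets 10–13.
U+0636 → 2-byte form D8 B6 at offsets 14–15.
Offset 15 falls in char 6's range; it's byte 2 of D8 B6 = 0xB6.

0xB6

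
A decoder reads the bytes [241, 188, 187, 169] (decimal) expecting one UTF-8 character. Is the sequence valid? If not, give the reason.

Leading byte 0xF1 = 11110001 → 4-byte form.
Continuation bytes 0xBC=10111100, 0xBB=10111011, 0xA9=10101001 all match 10xxxxxx.
Decoded value 0x7CEE9 is ≥ 0x10000 (shortest form) and not a surrogate.

valid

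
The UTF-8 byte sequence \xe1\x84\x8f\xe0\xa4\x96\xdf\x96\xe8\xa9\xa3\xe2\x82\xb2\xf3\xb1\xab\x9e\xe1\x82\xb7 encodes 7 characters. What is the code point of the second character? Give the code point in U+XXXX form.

U+0916

Offset 0: leading byte 0xE1 = 11100001 → 3-byte char #1 = E1 84 8F.
Offset 3: leading byte 0xE0 = 11100000 → 3-byte char #2 = E0 A4 96.
Leading byte 0xE0 = 11100000 matches 1110xxxx → 3-byte sequence.
Byte 1: 0xE0 = 11100000, payload 0000 (4 bits).
Byte 2: 0xA4 = 10100100 (10xxxxxx ✓), payload 100100.
Byte 3: 0x96 = 10010110 (10xxxxxx ✓), payload 010110.
Concatenate: 0000100100010110 = 0x916 (16 bits → U+0916).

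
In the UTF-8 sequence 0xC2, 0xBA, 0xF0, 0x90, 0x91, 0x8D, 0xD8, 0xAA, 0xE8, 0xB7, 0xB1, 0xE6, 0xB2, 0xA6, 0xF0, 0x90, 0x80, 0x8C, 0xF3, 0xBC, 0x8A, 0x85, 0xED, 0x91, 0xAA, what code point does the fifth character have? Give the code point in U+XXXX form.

Offset 0: leading byte 0xC2 = 11000010 → 2-byte char #1 = C2 BA.
Offset 2: leading byte 0xF0 = 11110000 → 4-byte char #2 = F0 90 91 8D.
Offset 6: leading byte 0xD8 = 11011000 → 2-byte char #3 = D8 AA.
Offset 8: leading byte 0xE8 = 11101000 → 3-byte char #4 = E8 B7 B1.
Offset 11: leading byte 0xE6 = 11100110 → 3-byte char #5 = E6 B2 A6.
Leading byte 0xE6 = 11100110 matches 1110xxxx → 3-byte sequence.
Byte 1: 0xE6 = 11100110, payload 0110 (4 bits).
Byte 2: 0xB2 = 10110010 (10xxxxxx ✓), payload 110010.
Byte 3: 0xA6 = 10100110 (10xxxxxx ✓), payload 100110.
Concatenate: 0110110010100110 = 0x6CA6 (16 bits → U+6CA6).

U+6CA6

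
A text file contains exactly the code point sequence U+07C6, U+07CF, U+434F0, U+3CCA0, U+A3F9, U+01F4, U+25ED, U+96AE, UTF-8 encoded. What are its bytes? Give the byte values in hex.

DF 86 DF 8F F1 83 93 B0 F0 BC B2 A0 EA 8F B9 C7 B4 E2 97 AD E9 9A AE

U+07C6: 2-byte form → DF 86.
U+07CF: 2-byte form → DF 8F.
U+434F0: 4-byte form → F1 83 93 B0.
U+3CCA0: 4-byte form → F0 BC B2 A0.
U+A3F9: 3-byte form → EA 8F B9.
U+01F4: 2-byte form → C7 B4.
U+25ED: 3-byte form → E2 97 AD.
U+96AE: 3-byte form → E9 9A AE.
Concatenated (23 bytes): DF 86 DF 8F F1 83 93 B0 F0 BC B2 A0 EA 8F B9 C7 B4 E2 97 AD E9 9A AE.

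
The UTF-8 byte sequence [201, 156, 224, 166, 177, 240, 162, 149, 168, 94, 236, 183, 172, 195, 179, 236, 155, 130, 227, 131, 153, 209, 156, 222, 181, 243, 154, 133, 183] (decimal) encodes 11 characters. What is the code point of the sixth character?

Offset 0: leading byte 0xC9 = 11001001 → 2-byte char #1 = C9 9C.
Offset 2: leading byte 0xE0 = 11100000 → 3-byte char #2 = E0 A6 B1.
Offset 5: leading byte 0xF0 = 11110000 → 4-byte char #3 = F0 A2 95 A8.
Offset 9: leading byte 0x5E = 01011110 → 1-byte char #4 = 5E.
Offset 10: leading byte 0xEC = 11101100 → 3-byte char #5 = EC B7 AC.
Offset 13: leading byte 0xC3 = 11000011 → 2-byte char #6 = C3 B3.
Leading byte 0xC3 = 11000011 matches 110xxxxx → 2-byte sequence.
Byte 1: 0xC3 = 11000011, payload 00011 (5 bits).
Byte 2: 0xB3 = 10110011 (10xxxxxx ✓), payload 110011.
Concatenate: 00011110011 = 0xF3 (11 bits → U+00F3).

U+00F3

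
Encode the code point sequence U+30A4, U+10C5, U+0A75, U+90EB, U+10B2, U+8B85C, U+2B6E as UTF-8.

E3 82 A4 E1 83 85 E0 A9 B5 E9 83 AB E1 82 B2 F2 8B A1 9C E2 AD AE

U+30A4: 3-byte form → E3 82 A4.
U+10C5: 3-byte form → E1 83 85.
U+0A75: 3-byte form → E0 A9 B5.
U+90EB: 3-byte form → E9 83 AB.
U+10B2: 3-byte form → E1 82 B2.
U+8B85C: 4-byte form → F2 8B A1 9C.
U+2B6E: 3-byte form → E2 AD AE.
Concatenated (22 bytes): E3 82 A4 E1 83 85 E0 A9 B5 E9 83 AB E1 82 B2 F2 8B A1 9C E2 AD AE.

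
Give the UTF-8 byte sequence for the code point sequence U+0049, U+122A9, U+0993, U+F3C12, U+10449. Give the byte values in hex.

U+0049: 1-byte form → 49.
U+122A9: 4-byte form → F0 92 8A A9.
U+0993: 3-byte form → E0 A6 93.
U+F3C12: 4-byte form → F3 B3 B0 92.
U+10449: 4-byte form → F0 90 91 89.
Concatenated (16 bytes): 49 F0 92 8A A9 E0 A6 93 F3 B3 B0 92 F0 90 91 89.

49 F0 92 8A A9 E0 A6 93 F3 B3 B0 92 F0 90 91 89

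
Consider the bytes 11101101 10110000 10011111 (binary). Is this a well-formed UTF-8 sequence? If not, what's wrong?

invalid (encodes a surrogate (U+D800–U+DFFF))

Structurally a 3-byte sequence; payload = 0xDC1F.
But 0xDC1F is in U+D800–U+DFFF, the surrogate range. Surrogates are not Unicode scalar values and are forbidden in UTF-8.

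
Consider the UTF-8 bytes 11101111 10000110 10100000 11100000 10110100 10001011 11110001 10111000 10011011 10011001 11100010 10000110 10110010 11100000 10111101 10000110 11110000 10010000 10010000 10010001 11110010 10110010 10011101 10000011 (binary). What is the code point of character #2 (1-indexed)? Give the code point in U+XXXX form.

U+0D0B

Offset 0: leading byte 0xEF = 11101111 → 3-byte char #1 = EF 86 A0.
Offset 3: leading byte 0xE0 = 11100000 → 3-byte char #2 = E0 B4 8B.
Leading byte 0xE0 = 11100000 matches 1110xxxx → 3-byte sequence.
Byte 1: 0xE0 = 11100000, payload 0000 (4 bits).
Byte 2: 0xB4 = 10110100 (10xxxxxx ✓), payload 110100.
Byte 3: 0x8B = 10001011 (10xxxxxx ✓), payload 001011.
Concatenate: 0000110100001011 = 0xD0B (16 bits → U+0D0B).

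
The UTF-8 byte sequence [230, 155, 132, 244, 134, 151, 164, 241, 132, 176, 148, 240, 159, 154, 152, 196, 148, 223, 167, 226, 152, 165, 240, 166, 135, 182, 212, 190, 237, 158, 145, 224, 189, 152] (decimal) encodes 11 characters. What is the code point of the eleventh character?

U+0F58

Offset 0: leading byte 0xE6 = 11100110 → 3-byte char #1 = E6 9B 84.
Offset 3: leading byte 0xF4 = 11110100 → 4-byte char #2 = F4 86 97 A4.
Offset 7: leading byte 0xF1 = 11110001 → 4-byte char #3 = F1 84 B0 94.
Offset 11: leading byte 0xF0 = 11110000 → 4-byte char #4 = F0 9F 9A 98.
Offset 15: leading byte 0xC4 = 11000100 → 2-byte char #5 = C4 94.
Offset 17: leading byte 0xDF = 11011111 → 2-byte char #6 = DF A7.
Offset 19: leading byte 0xE2 = 11100010 → 3-byte char #7 = E2 98 A5.
Offset 22: leading byte 0xF0 = 11110000 → 4-byte char #8 = F0 A6 87 B6.
Offset 26: leading byte 0xD4 = 11010100 → 2-byte char #9 = D4 BE.
Offset 28: leading byte 0xED = 11101101 → 3-byte char #10 = ED 9E 91.
Offset 31: leading byte 0xE0 = 11100000 → 3-byte char #11 = E0 BD 98.
Leading byte 0xE0 = 11100000 matches 1110xxxx → 3-byte sequence.
Byte 1: 0xE0 = 11100000, payload 0000 (4 bits).
Byte 2: 0xBD = 10111101 (10xxxxxx ✓), payload 111101.
Byte 3: 0x98 = 10011000 (10xxxxxx ✓), payload 011000.
Concatenate: 0000111101011000 = 0xF58 (16 bits → U+0F58).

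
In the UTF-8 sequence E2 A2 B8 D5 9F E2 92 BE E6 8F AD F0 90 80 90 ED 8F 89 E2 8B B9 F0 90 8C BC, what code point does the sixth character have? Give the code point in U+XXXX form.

Offset 0: leading byte 0xE2 = 11100010 → 3-byte char #1 = E2 A2 B8.
Offset 3: leading byte 0xD5 = 11010101 → 2-byte char #2 = D5 9F.
Offset 5: leading byte 0xE2 = 11100010 → 3-byte char #3 = E2 92 BE.
Offset 8: leading byte 0xE6 = 11100110 → 3-byte char #4 = E6 8F AD.
Offset 11: leading byte 0xF0 = 11110000 → 4-byte char #5 = F0 90 80 90.
Offset 15: leading byte 0xED = 11101101 → 3-byte char #6 = ED 8F 89.
Leading byte 0xED = 11101101 matches 1110xxxx → 3-byte sequence.
Byte 1: 0xED = 11101101, payload 1101 (4 bits).
Byte 2: 0x8F = 10001111 (10xxxxxx ✓), payload 001111.
Byte 3: 0x89 = 10001001 (10xxxxxx ✓), payload 001001.
Concatenate: 1101001111001001 = 0xD3C9 (16 bits → U+D3C9).

U+D3C9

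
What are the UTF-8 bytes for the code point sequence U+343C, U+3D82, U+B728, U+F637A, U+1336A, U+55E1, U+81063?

U+343C: 3-byte form → E3 90 BC.
U+3D82: 3-byte form → E3 B6 82.
U+B728: 3-byte form → EB 9C A8.
U+F637A: 4-byte form → F3 B6 8D BA.
U+1336A: 4-byte form → F0 93 8D AA.
U+55E1: 3-byte form → E5 97 A1.
U+81063: 4-byte form → F2 81 81 A3.
Concatenated (24 bytes): E3 90 BC E3 B6 82 EB 9C A8 F3 B6 8D BA F0 93 8D AA E5 97 A1 F2 81 81 A3.

E3 90 BC E3 B6 82 EB 9C A8 F3 B6 8D BA F0 93 8D AA E5 97 A1 F2 81 81 A3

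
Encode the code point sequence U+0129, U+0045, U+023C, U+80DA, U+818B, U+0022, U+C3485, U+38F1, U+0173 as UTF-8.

U+0129: 2-byte form → C4 A9.
U+0045: 1-byte form → 45.
U+023C: 2-byte form → C8 BC.
U+80DA: 3-byte form → E8 83 9A.
U+818B: 3-byte form → E8 86 8B.
U+0022: 1-byte form → 22.
U+C3485: 4-byte form → F3 83 92 85.
U+38F1: 3-byte form → E3 A3 B1.
U+0173: 2-byte form → C5 B3.
Concatenated (21 bytes): C4 A9 45 C8 BC E8 83 9A E8 86 8B 22 F3 83 92 85 E3 A3 B1 C5 B3.

C4 A9 45 C8 BC E8 83 9A E8 86 8B 22 F3 83 92 85 E3 A3 B1 C5 B3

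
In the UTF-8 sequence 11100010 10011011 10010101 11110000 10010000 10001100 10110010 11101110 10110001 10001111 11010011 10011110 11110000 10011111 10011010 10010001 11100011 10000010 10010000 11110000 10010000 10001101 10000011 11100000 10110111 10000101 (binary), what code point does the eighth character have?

Offset 0: leading byte 0xE2 = 11100010 → 3-byte char #1 = E2 9B 95.
Offset 3: leading byte 0xF0 = 11110000 → 4-byte char #2 = F0 90 8C B2.
Offset 7: leading byte 0xEE = 11101110 → 3-byte char #3 = EE B1 8F.
Offset 10: leading byte 0xD3 = 11010011 → 2-byte char #4 = D3 9E.
Offset 12: leading byte 0xF0 = 11110000 → 4-byte char #5 = F0 9F 9A 91.
Offset 16: leading byte 0xE3 = 11100011 → 3-byte char #6 = E3 82 90.
Offset 19: leading byte 0xF0 = 11110000 → 4-byte char #7 = F0 90 8D 83.
Offset 23: leading byte 0xE0 = 11100000 → 3-byte char #8 = E0 B7 85.
Leading byte 0xE0 = 11100000 matches 1110xxxx → 3-byte sequence.
Byte 1: 0xE0 = 11100000, payload 0000 (4 bits).
Byte 2: 0xB7 = 10110111 (10xxxxxx ✓), payload 110111.
Byte 3: 0x85 = 10000101 (10xxxxxx ✓), payload 000101.
Concatenate: 0000110111000101 = 0xDC5 (16 bits → U+0DC5).

U+0DC5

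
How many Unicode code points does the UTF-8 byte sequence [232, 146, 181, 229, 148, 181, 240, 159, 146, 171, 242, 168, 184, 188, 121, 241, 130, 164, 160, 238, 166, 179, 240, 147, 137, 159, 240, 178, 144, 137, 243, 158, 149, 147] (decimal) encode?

Byte at offset 0: 0xE8 = 11101000 → 3-byte char (#1). Advance 3.
Byte at offset 3: 0xE5 = 11100101 → 3-byte char (#2). Advance 3.
Byte at offset 6: 0xF0 = 11110000 → 4-byte char (#3). Advance 4.
Byte at offset 10: 0xF2 = 11110010 → 4-byte char (#4). Advance 4.
Byte at offset 14: 0x79 = 01111001 → 1-byte char (#5). Advance 1.
Byte at offset 15: 0xF1 = 11110001 → 4-byte char (#6). Advance 4.
Byte at offset 19: 0xEE = 11101110 → 3-byte char (#7). Advance 3.
Byte at offset 22: 0xF0 = 11110000 → 4-byte char (#8). Advance 4.
Byte at offset 26: 0xF0 = 11110000 → 4-byte char (#9). Advance 4.
Byte at offset 30: 0xF3 = 11110011 → 4-byte char (#10). Advance 4.
Reached end at offset 34 after 10 code points.

10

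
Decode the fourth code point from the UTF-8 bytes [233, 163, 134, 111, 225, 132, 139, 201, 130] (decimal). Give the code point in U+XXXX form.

Offset 0: leading byte 0xE9 = 11101001 → 3-byte char #1 = E9 A3 86.
Offset 3: leading byte 0x6F = 01101111 → 1-byte char #2 = 6F.
Offset 4: leading byte 0xE1 = 11100001 → 3-byte char #3 = E1 84 8B.
Offset 7: leading byte 0xC9 = 11001001 → 2-byte char #4 = C9 82.
Leading byte 0xC9 = 11001001 matches 110xxxxx → 2-byte sequence.
Byte 1: 0xC9 = 11001001, payload 01001 (5 bits).
Byte 2: 0x82 = 10000010 (10xxxxxx ✓), payload 000010.
Concatenate: 01001000010 = 0x242 (11 bits → U+0242).

U+0242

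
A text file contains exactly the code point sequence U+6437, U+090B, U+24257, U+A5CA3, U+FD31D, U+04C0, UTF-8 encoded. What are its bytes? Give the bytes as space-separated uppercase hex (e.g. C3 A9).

E6 90 B7 E0 A4 8B F0 A4 89 97 F2 A5 B2 A3 F3 BD 8C 9D D3 80

U+6437: 3-byte form → E6 90 B7.
U+090B: 3-byte form → E0 A4 8B.
U+24257: 4-byte form → F0 A4 89 97.
U+A5CA3: 4-byte form → F2 A5 B2 A3.
U+FD31D: 4-byte form → F3 BD 8C 9D.
U+04C0: 2-byte form → D3 80.
Concatenated (20 bytes): E6 90 B7 E0 A4 8B F0 A4 89 97 F2 A5 B2 A3 F3 BD 8C 9D D3 80.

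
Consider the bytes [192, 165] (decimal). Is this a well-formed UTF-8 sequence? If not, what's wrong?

Leading byte 0xC0 = 11000000 → 2-byte form.
Continuation bytes all match 10xxxxxx. Payload decodes to 0x25.
But 0x25 < 0x80, the minimum for a 2-byte sequence — this is an overlong encoding.

invalid (overlong encoding)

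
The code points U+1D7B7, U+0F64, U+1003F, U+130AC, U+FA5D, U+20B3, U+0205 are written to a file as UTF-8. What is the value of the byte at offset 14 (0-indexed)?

0xAC

U+1D7B7 → 4-byte form F0 9D 9E B7 at offsets 0–3.
U+0F64 → 3-byte form E0 BD A4 at offsets 4–6.
U+1003F → 4-byte form F0 90 80 BF at offsets 7–10.
U+130AC → 4-byte form F0 93 82 AC at offsets 11–14.
Offset 14 falls in char 4's range; it's byte 4 of F0 93 82 AC = 0xAC.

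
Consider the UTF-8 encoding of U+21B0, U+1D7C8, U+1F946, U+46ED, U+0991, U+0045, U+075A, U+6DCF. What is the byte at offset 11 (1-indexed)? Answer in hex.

0x86

1-indexed offset 11 is 0-indexed offset 10.
U+21B0 → 3-byte form E2 86 B0 at offsets 0–2.
U+1D7C8 → 4-byte form F0 9D 9F 88 at offsets 3–6.
U+1F946 → 4-byte form F0 9F A5 86 at offsets 7–10.
Offset 10 falls in char 3's range; it's byte 4 of F0 9F A5 86 = 0x86.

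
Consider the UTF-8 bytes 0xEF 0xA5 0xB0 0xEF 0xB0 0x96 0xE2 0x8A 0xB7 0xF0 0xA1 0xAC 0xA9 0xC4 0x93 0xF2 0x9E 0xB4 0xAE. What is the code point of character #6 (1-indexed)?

Offset 0: leading byte 0xEF = 11101111 → 3-byte char #1 = EF A5 B0.
Offset 3: leading byte 0xEF = 11101111 → 3-byte char #2 = EF B0 96.
Offset 6: leading byte 0xE2 = 11100010 → 3-byte char #3 = E2 8A B7.
Offset 9: leading byte 0xF0 = 11110000 → 4-byte char #4 = F0 A1 AC A9.
Offset 13: leading byte 0xC4 = 11000100 → 2-byte char #5 = C4 93.
Offset 15: leading byte 0xF2 = 11110010 → 4-byte char #6 = F2 9E B4 AE.
Leading byte 0xF2 = 11110010 matches 11110xxx → 4-byte sequence.
Byte 1: 0xF2 = 11110010, payload 010 (3 bits).
Byte 2: 0x9E = 10011110 (10xxxxxx ✓), payload 011110.
Byte 3: 0xB4 = 10110100 (10xxxxxx ✓), payload 110100.
Byte 4: 0xAE = 10101110 (10xxxxxx ✓), payload 101110.
Concatenate: 010011110110100101110 = 0x9ED2E (21 bits → U+9ED2E).

U+9ED2E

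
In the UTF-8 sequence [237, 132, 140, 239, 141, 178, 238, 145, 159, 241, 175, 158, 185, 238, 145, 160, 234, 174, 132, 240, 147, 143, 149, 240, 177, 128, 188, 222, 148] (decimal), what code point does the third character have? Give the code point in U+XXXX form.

Offset 0: leading byte 0xED = 11101101 → 3-byte char #1 = ED 84 8C.
Offset 3: leading byte 0xEF = 11101111 → 3-byte char #2 = EF 8D B2.
Offset 6: leading byte 0xEE = 11101110 → 3-byte char #3 = EE 91 9F.
Leading byte 0xEE = 11101110 matches 1110xxxx → 3-byte sequence.
Byte 1: 0xEE = 11101110, payload 1110 (4 bits).
Byte 2: 0x91 = 10010001 (10xxxxxx ✓), payload 010001.
Byte 3: 0x9F = 10011111 (10xxxxxx ✓), payload 011111.
Concatenate: 1110010001011111 = 0xE45F (16 bits → U+E45F).

U+E45F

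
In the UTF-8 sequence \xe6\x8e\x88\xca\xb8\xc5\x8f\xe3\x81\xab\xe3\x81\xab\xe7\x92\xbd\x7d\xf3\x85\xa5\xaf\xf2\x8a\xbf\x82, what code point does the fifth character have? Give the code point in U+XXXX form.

Offset 0: leading byte 0xE6 = 11100110 → 3-byte char #1 = E6 8E 88.
Offset 3: leading byte 0xCA = 11001010 → 2-byte char #2 = CA B8.
Offset 5: leading byte 0xC5 = 11000101 → 2-byte char #3 = C5 8F.
Offset 7: leading byte 0xE3 = 11100011 → 3-byte char #4 = E3 81 AB.
Offset 10: leading byte 0xE3 = 11100011 → 3-byte char #5 = E3 81 AB.
Leading byte 0xE3 = 11100011 matches 1110xxxx → 3-byte sequence.
Byte 1: 0xE3 = 11100011, payload 0011 (4 bits).
Byte 2: 0x81 = 10000001 (10xxxxxx ✓), payload 000001.
Byte 3: 0xAB = 10101011 (10xxxxxx ✓), payload 101011.
Concatenate: 0011000001101011 = 0x306B (16 bits → U+306B).

U+306B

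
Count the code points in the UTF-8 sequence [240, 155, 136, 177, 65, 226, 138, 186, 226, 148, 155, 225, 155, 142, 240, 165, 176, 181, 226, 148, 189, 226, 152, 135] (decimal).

8

Byte at offset 0: 0xF0 = 11110000 → 4-byte char (#1). Advance 4.
Byte at offset 4: 0x41 = 01000001 → 1-byte char (#2). Advance 1.
Byte at offset 5: 0xE2 = 11100010 → 3-byte char (#3). Advance 3.
Byte at offset 8: 0xE2 = 11100010 → 3-byte char (#4). Advance 3.
Byte at offset 11: 0xE1 = 11100001 → 3-byte char (#5). Advance 3.
Byte at offset 14: 0xF0 = 11110000 → 4-byte char (#6). Advance 4.
Byte at offset 18: 0xE2 = 11100010 → 3-byte char (#7). Advance 3.
Byte at offset 21: 0xE2 = 11100010 → 3-byte char (#8). Advance 3.
Reached end at offset 24 after 8 code points.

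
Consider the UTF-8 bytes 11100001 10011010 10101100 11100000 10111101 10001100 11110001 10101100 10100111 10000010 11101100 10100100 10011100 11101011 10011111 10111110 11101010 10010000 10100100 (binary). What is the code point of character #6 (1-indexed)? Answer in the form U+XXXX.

U+A424

Offset 0: leading byte 0xE1 = 11100001 → 3-byte char #1 = E1 9A AC.
Offset 3: leading byte 0xE0 = 11100000 → 3-byte char #2 = E0 BD 8C.
Offset 6: leading byte 0xF1 = 11110001 → 4-byte char #3 = F1 AC A7 82.
Offset 10: leading byte 0xEC = 11101100 → 3-byte char #4 = EC A4 9C.
Offset 13: leading byte 0xEB = 11101011 → 3-byte char #5 = EB 9F BE.
Offset 16: leading byte 0xEA = 11101010 → 3-byte char #6 = EA 90 A4.
Leading byte 0xEA = 11101010 matches 1110xxxx → 3-byte sequence.
Byte 1: 0xEA = 11101010, payload 1010 (4 bits).
Byte 2: 0x90 = 10010000 (10xxxxxx ✓), payload 010000.
Byte 3: 0xA4 = 10100100 (10xxxxxx ✓), payload 100100.
Concatenate: 1010010000100100 = 0xA424 (16 bits → U+A424).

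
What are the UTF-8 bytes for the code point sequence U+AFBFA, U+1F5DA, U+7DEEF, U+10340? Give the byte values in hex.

U+AFBFA: 4-byte form → F2 AF AF BA.
U+1F5DA: 4-byte form → F0 9F 97 9A.
U+7DEEF: 4-byte form → F1 BD BB AF.
U+10340: 4-byte form → F0 90 8D 80.
Concatenated (16 bytes): F2 AF AF BA F0 9F 97 9A F1 BD BB AF F0 90 8D 80.

F2 AF AF BA F0 9F 97 9A F1 BD BB AF F0 90 8D 80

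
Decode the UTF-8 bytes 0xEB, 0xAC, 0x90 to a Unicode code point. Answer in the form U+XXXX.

Leading byte 0xEB = 11101011 matches 1110xxxx → 3-byte sequence.
Byte 1: 0xEB = 11101011, payload 1011 (4 bits).
Byte 2: 0xAC = 10101100 (10xxxxxx ✓), payload 101100.
Byte 3: 0x90 = 10010000 (10xxxxxx ✓), payload 010000.
Concatenate: 1011101100010000 = 0xBB10 (16 bits → U+BB10).

U+BB10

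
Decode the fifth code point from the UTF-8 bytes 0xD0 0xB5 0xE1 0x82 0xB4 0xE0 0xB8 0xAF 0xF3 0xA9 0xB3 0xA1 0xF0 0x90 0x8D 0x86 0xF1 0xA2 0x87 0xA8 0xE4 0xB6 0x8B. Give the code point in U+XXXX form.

U+10346

Offset 0: leading byte 0xD0 = 11010000 → 2-byte char #1 = D0 B5.
Offset 2: leading byte 0xE1 = 11100001 → 3-byte char #2 = E1 82 B4.
Offset 5: leading byte 0xE0 = 11100000 → 3-byte char #3 = E0 B8 AF.
Offset 8: leading byte 0xF3 = 11110011 → 4-byte char #4 = F3 A9 B3 A1.
Offset 12: leading byte 0xF0 = 11110000 → 4-byte char #5 = F0 90 8D 86.
Leading byte 0xF0 = 11110000 matches 11110xxx → 4-byte sequence.
Byte 1: 0xF0 = 11110000, payload 000 (3 bits).
Byte 2: 0x90 = 10010000 (10xxxxxx ✓), payload 010000.
Byte 3: 0x8D = 10001101 (10xxxxxx ✓), payload 001101.
Byte 4: 0x86 = 10000110 (10xxxxxx ✓), payload 000110.
Concatenate: 000010000001101000110 = 0x10346 (21 bits → U+10346).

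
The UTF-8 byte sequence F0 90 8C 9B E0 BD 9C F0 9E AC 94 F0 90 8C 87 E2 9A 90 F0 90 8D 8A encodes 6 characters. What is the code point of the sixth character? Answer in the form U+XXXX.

Offset 0: leading byte 0xF0 = 11110000 → 4-byte char #1 = F0 90 8C 9B.
Offset 4: leading byte 0xE0 = 11100000 → 3-byte char #2 = E0 BD 9C.
Offset 7: leading byte 0xF0 = 11110000 → 4-byte char #3 = F0 9E AC 94.
Offset 11: leading byte 0xF0 = 11110000 → 4-byte char #4 = F0 90 8C 87.
Offset 15: leading byte 0xE2 = 11100010 → 3-byte char #5 = E2 9A 90.
Offset 18: leading byte 0xF0 = 11110000 → 4-byte char #6 = F0 90 8D 8A.
Leading byte 0xF0 = 11110000 matches 11110xxx → 4-byte sequence.
Byte 1: 0xF0 = 11110000, payload 000 (3 bits).
Byte 2: 0x90 = 10010000 (10xxxxxx ✓), payload 010000.
Byte 3: 0x8D = 10001101 (10xxxxxx ✓), payload 001101.
Byte 4: 0x8A = 10001010 (10xxxxxx ✓), payload 001010.
Concatenate: 000010000001101001010 = 0x1034A (21 bits → U+1034A).

U+1034A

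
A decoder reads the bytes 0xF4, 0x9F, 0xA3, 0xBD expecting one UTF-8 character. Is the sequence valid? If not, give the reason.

Leading byte 0xF4 = 11110100 → 4-byte form.
Payload = 0x11F8FD, which exceeds U+10FFFF, the maximum Unicode code point. (Leading bytes F5–FF, or F4 followed by ≥ 0x90, are invalid.)

invalid (encodes a value above U+10FFFF)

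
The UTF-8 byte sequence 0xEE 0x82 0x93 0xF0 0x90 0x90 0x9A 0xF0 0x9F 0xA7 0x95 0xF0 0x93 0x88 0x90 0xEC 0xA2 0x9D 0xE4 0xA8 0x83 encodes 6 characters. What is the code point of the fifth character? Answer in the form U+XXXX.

Offset 0: leading byte 0xEE = 11101110 → 3-byte char #1 = EE 82 93.
Offset 3: leading byte 0xF0 = 11110000 → 4-byte char #2 = F0 90 90 9A.
Offset 7: leading byte 0xF0 = 11110000 → 4-byte char #3 = F0 9F A7 95.
Offset 11: leading byte 0xF0 = 11110000 → 4-byte char #4 = F0 93 88 90.
Offset 15: leading byte 0xEC = 11101100 → 3-byte char #5 = EC A2 9D.
Leading byte 0xEC = 11101100 matches 1110xxxx → 3-byte sequence.
Byte 1: 0xEC = 11101100, payload 1100 (4 bits).
Byte 2: 0xA2 = 10100010 (10xxxxxx ✓), payload 100010.
Byte 3: 0x9D = 10011101 (10xxxxxx ✓), payload 011101.
Concatenate: 1100100010011101 = 0xC89D (16 bits → U+C89D).

U+C89D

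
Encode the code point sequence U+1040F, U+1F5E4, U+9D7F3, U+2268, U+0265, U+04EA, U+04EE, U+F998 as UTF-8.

F0 90 90 8F F0 9F 97 A4 F2 9D 9F B3 E2 89 A8 C9 A5 D3 AA D3 AE EF A6 98

U+1040F: 4-byte form → F0 90 90 8F.
U+1F5E4: 4-byte form → F0 9F 97 A4.
U+9D7F3: 4-byte form → F2 9D 9F B3.
U+2268: 3-byte form → E2 89 A8.
U+0265: 2-byte form → C9 A5.
U+04EA: 2-byte form → D3 AA.
U+04EE: 2-byte form → D3 AE.
U+F998: 3-byte form → EF A6 98.
Concatenated (24 bytes): F0 90 90 8F F0 9F 97 A4 F2 9D 9F B3 E2 89 A8 C9 A5 D3 AA D3 AE EF A6 98.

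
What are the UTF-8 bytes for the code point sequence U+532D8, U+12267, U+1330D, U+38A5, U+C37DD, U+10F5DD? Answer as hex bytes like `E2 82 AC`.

F1 93 8B 98 F0 92 89 A7 F0 93 8C 8D E3 A2 A5 F3 83 9F 9D F4 8F 97 9D

U+532D8: 4-byte form → F1 93 8B 98.
U+12267: 4-byte form → F0 92 89 A7.
U+1330D: 4-byte form → F0 93 8C 8D.
U+38A5: 3-byte form → E3 A2 A5.
U+C37DD: 4-byte form → F3 83 9F 9D.
U+10F5DD: 4-byte form → F4 8F 97 9D.
Concatenated (23 bytes): F1 93 8B 98 F0 92 89 A7 F0 93 8C 8D E3 A2 A5 F3 83 9F 9D F4 8F 97 9D.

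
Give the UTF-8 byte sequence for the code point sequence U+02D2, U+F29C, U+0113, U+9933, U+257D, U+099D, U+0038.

U+02D2: 2-byte form → CB 92.
U+F29C: 3-byte form → EF 8A 9C.
U+0113: 2-byte form → C4 93.
U+9933: 3-byte form → E9 A4 B3.
U+257D: 3-byte form → E2 95 BD.
U+099D: 3-byte form → E0 A6 9D.
U+0038: 1-byte form → 38.
Concatenated (17 bytes): CB 92 EF 8A 9C C4 93 E9 A4 B3 E2 95 BD E0 A6 9D 38.

CB 92 EF 8A 9C C4 93 E9 A4 B3 E2 95 BD E0 A6 9D 38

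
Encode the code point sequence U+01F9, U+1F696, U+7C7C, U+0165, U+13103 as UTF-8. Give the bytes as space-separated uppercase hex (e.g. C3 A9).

C7 B9 F0 9F 9A 96 E7 B1 BC C5 A5 F0 93 84 83

U+01F9: 2-byte form → C7 B9.
U+1F696: 4-byte form → F0 9F 9A 96.
U+7C7C: 3-byte form → E7 B1 BC.
U+0165: 2-byte form → C5 A5.
U+13103: 4-byte form → F0 93 84 83.
Concatenated (15 bytes): C7 B9 F0 9F 9A 96 E7 B1 BC C5 A5 F0 93 84 83.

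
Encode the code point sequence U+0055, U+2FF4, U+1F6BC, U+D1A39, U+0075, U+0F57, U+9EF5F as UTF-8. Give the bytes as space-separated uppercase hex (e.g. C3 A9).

U+0055: 1-byte form → 55.
U+2FF4: 3-byte form → E2 BF B4.
U+1F6BC: 4-byte form → F0 9F 9A BC.
U+D1A39: 4-byte form → F3 91 A8 B9.
U+0075: 1-byte form → 75.
U+0F57: 3-byte form → E0 BD 97.
U+9EF5F: 4-byte form → F2 9E BD 9F.
Concatenated (20 bytes): 55 E2 BF B4 F0 9F 9A BC F3 91 A8 B9 75 E0 BD 97 F2 9E BD 9F.

55 E2 BF B4 F0 9F 9A BC F3 91 A8 B9 75 E0 BD 97 F2 9E BD 9F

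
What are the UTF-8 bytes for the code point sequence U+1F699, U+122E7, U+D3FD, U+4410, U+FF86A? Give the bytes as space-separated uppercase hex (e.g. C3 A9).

U+1F699: 4-byte form → F0 9F 9A 99.
U+122E7: 4-byte form → F0 92 8B A7.
U+D3FD: 3-byte form → ED 8F BD.
U+4410: 3-byte form → E4 90 90.
U+FF86A: 4-byte form → F3 BF A1 AA.
Concatenated (18 bytes): F0 9F 9A 99 F0 92 8B A7 ED 8F BD E4 90 90 F3 BF A1 AA.

F0 9F 9A 99 F0 92 8B A7 ED 8F BD E4 90 90 F3 BF A1 AA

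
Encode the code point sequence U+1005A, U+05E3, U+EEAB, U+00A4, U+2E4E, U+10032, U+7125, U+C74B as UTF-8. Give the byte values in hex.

F0 90 81 9A D7 A3 EE BA AB C2 A4 E2 B9 8E F0 90 80 B2 E7 84 A5 EC 9D 8B

U+1005A: 4-byte form → F0 90 81 9A.
U+05E3: 2-byte form → D7 A3.
U+EEAB: 3-byte form → EE BA AB.
U+00A4: 2-byte form → C2 A4.
U+2E4E: 3-byte form → E2 B9 8E.
U+10032: 4-byte form → F0 90 80 B2.
U+7125: 3-byte form → E7 84 A5.
U+C74B: 3-byte form → EC 9D 8B.
Concatenated (24 bytes): F0 90 81 9A D7 A3 EE BA AB C2 A4 E2 B9 8E F0 90 80 B2 E7 84 A5 EC 9D 8B.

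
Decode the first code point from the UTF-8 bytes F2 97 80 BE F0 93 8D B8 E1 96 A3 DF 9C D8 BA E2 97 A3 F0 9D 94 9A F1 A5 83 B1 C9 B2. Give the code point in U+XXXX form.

U+9703E

Offset 0: leading byte 0xF2 = 11110010 → 4-byte char #1 = F2 97 80 BE.
Leading byte 0xF2 = 11110010 matches 11110xxx → 4-byte sequence.
Byte 1: 0xF2 = 11110010, payload 010 (3 bits).
Byte 2: 0x97 = 10010111 (10xxxxxx ✓), payload 010111.
Byte 3: 0x80 = 10000000 (10xxxxxx ✓), payload 000000.
Byte 4: 0xBE = 10111110 (10xxxxxx ✓), payload 111110.
Concatenate: 010010111000000111110 = 0x9703E (21 bits → U+9703E).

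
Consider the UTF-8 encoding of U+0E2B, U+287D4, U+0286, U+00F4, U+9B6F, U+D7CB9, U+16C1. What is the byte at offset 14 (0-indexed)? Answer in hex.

0xF3

U+0E2B → 3-byte form E0 B8 AB at offsets 0–2.
U+287D4 → 4-byte form F0 A8 9F 94 at offsets 3–6.
U+0286 → 2-byte form CA 86 at offsets 7–8.
U+00F4 → 2-byte form C3 B4 at offsets 9–10.
U+9B6F → 3-byte form E9 AD AF at offsets 11–13.
U+D7CB9 → 4-byte form F3 97 B2 B9 at offsets 14–17.
Offset 14 falls in char 6's range; it's byte 1 of F3 97 B2 B9 = 0xF3.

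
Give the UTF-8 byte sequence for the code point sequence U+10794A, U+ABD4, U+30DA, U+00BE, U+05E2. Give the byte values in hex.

U+10794A: 4-byte form → F4 87 A5 8A.
U+ABD4: 3-byte form → EA AF 94.
U+30DA: 3-byte form → E3 83 9A.
U+00BE: 2-byte form → C2 BE.
U+05E2: 2-byte form → D7 A2.
Concatenated (14 bytes): F4 87 A5 8A EA AF 94 E3 83 9A C2 BE D7 A2.

F4 87 A5 8A EA AF 94 E3 83 9A C2 BE D7 A2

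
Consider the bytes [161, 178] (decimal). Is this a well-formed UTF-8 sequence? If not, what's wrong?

Byte 0xA1 = 10100001 has the form 10xxxxxx — a continuation byte — but there is no preceding leading byte.

invalid (continuation byte with no leading byte)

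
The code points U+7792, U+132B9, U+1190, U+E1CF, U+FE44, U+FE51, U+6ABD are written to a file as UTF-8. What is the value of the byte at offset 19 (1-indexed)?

1-indexed offset 19 is 0-indexed offset 18.
U+7792 → 3-byte form E7 9E 92 at offsets 0–2.
U+132B9 → 4-byte form F0 93 8A B9 at offsets 3–6.
U+1190 → 3-byte form E1 86 90 at offsets 7–9.
U+E1CF → 3-byte form EE 87 8F at offsets 10–12.
U+FE44 → 3-byte form EF B9 84 at offsets 13–15.
U+FE51 → 3-byte form EF B9 91 at offsets 16–18.
Offset 18 falls in char 6's range; it's byte 3 of EF B9 91 = 0x91.

0x91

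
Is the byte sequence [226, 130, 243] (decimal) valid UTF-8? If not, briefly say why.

Leading byte 0xE2 = 11100010 → 3-byte form.
Byte 3 is 0xF3 = 11110011, which is not 10xxxxxx — expected a continuation byte.

invalid (non-continuation byte where continuation expected)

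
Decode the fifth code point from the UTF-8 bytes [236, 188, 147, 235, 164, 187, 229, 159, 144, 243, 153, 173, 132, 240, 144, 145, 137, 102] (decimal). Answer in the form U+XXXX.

U+10449

Offset 0: leading byte 0xEC = 11101100 → 3-byte char #1 = EC BC 93.
Offset 3: leading byte 0xEB = 11101011 → 3-byte char #2 = EB A4 BB.
Offset 6: leading byte 0xE5 = 11100101 → 3-byte char #3 = E5 9F 90.
Offset 9: leading byte 0xF3 = 11110011 → 4-byte char #4 = F3 99 AD 84.
Offset 13: leading byte 0xF0 = 11110000 → 4-byte char #5 = F0 90 91 89.
Leading byte 0xF0 = 11110000 matches 11110xxx → 4-byte sequence.
Byte 1: 0xF0 = 11110000, payload 000 (3 bits).
Byte 2: 0x90 = 10010000 (10xxxxxx ✓), payload 010000.
Byte 3: 0x91 = 10010001 (10xxxxxx ✓), payload 010001.
Byte 4: 0x89 = 10001001 (10xxxxxx ✓), payload 001001.
Concatenate: 000010000010001001001 = 0x10449 (21 bits → U+10449).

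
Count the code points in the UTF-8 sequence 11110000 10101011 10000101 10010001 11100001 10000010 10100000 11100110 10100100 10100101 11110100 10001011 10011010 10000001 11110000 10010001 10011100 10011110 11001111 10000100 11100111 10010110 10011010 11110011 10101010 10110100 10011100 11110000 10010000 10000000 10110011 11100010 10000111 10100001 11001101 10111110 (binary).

Byte at offset 0: 0xF0 = 11110000 → 4-byte char (#1). Advance 4.
Byte at offset 4: 0xE1 = 11100001 → 3-byte char (#2). Advance 3.
Byte at offset 7: 0xE6 = 11100110 → 3-byte char (#3). Advance 3.
Byte at offset 10: 0xF4 = 11110100 → 4-byte char (#4). Advance 4.
Byte at offset 14: 0xF0 = 11110000 → 4-byte char (#5). Advance 4.
Byte at offset 18: 0xCF = 11001111 → 2-byte char (#6). Advance 2.
Byte at offset 20: 0xE7 = 11100111 → 3-byte char (#7). Advance 3.
Byte at offset 23: 0xF3 = 11110011 → 4-byte char (#8). Advance 4.
Byte at offset 27: 0xF0 = 11110000 → 4-byte char (#9). Advance 4.
Byte at offset 31: 0xE2 = 11100010 → 3-byte char (#10). Advance 3.
Byte at offset 34: 0xCD = 11001101 → 2-byte char (#11). Advance 2.
Reached end at offset 36 after 11 code points.

11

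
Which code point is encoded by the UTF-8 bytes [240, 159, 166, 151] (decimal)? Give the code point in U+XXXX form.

Leading byte 0xF0 = 11110000 matches 11110xxx → 4-byte sequence.
Byte 1: 0xF0 = 11110000, payload 000 (3 bits).
Byte 2: 0x9F = 10011111 (10xxxxxx ✓), payload 011111.
Byte 3: 0xA6 = 10100110 (10xxxxxx ✓), payload 100110.
Byte 4: 0x97 = 10010111 (10xxxxxx ✓), payload 010111.
Concatenate: 000011111100110010111 = 0x1F997 (21 bits → U+1F997).

U+1F997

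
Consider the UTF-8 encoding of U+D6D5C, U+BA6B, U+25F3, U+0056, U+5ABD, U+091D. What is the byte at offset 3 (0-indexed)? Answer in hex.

U+D6D5C → 4-byte form F3 96 B5 9C at offsets 0–3.
Offset 3 falls in char 1's range; it's byte 4 of F3 96 B5 9C = 0x9C.

0x9C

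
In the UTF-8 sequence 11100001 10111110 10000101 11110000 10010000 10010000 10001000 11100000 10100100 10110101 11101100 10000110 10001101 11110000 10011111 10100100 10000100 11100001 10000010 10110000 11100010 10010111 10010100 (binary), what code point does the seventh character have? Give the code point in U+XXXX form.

Offset 0: leading byte 0xE1 = 11100001 → 3-byte char #1 = E1 BE 85.
Offset 3: leading byte 0xF0 = 11110000 → 4-byte char #2 = F0 90 90 88.
Offset 7: leading byte 0xE0 = 11100000 → 3-byte char #3 = E0 A4 B5.
Offset 10: leading byte 0xEC = 11101100 → 3-byte char #4 = EC 86 8D.
Offset 13: leading byte 0xF0 = 11110000 → 4-byte char #5 = F0 9F A4 84.
Offset 17: leading byte 0xE1 = 11100001 → 3-byte char #6 = E1 82 B0.
Offset 20: leading byte 0xE2 = 11100010 → 3-byte char #7 = E2 97 94.
Leading byte 0xE2 = 11100010 matches 1110xxxx → 3-byte sequence.
Byte 1: 0xE2 = 11100010, payload 0010 (4 bits).
Byte 2: 0x97 = 10010111 (10xxxxxx ✓), payload 010111.
Byte 3: 0x94 = 10010100 (10xxxxxx ✓), payload 010100.
Concatenate: 0010010111010100 = 0x25D4 (16 bits → U+25D4).

U+25D4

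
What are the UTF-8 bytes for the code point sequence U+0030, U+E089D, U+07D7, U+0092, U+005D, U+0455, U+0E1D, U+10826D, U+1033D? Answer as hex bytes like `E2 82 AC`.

30 F3 A0 A2 9D DF 97 C2 92 5D D1 95 E0 B8 9D F4 88 89 AD F0 90 8C BD

U+0030: 1-byte form → 30.
U+E089D: 4-byte form → F3 A0 A2 9D.
U+07D7: 2-byte form → DF 97.
U+0092: 2-byte form → C2 92.
U+005D: 1-byte form → 5D.
U+0455: 2-byte form → D1 95.
U+0E1D: 3-byte form → E0 B8 9D.
U+10826D: 4-byte form → F4 88 89 AD.
U+1033D: 4-byte form → F0 90 8C BD.
Concatenated (23 bytes): 30 F3 A0 A2 9D DF 97 C2 92 5D D1 95 E0 B8 9D F4 88 89 AD F0 90 8C BD.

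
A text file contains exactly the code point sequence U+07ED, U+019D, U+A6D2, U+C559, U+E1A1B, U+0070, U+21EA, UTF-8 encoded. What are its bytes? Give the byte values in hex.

DF AD C6 9D EA 9B 92 EC 95 99 F3 A1 A8 9B 70 E2 87 AA

U+07ED: 2-byte form → DF AD.
U+019D: 2-byte form → C6 9D.
U+A6D2: 3-byte form → EA 9B 92.
U+C559: 3-byte form → EC 95 99.
U+E1A1B: 4-byte form → F3 A1 A8 9B.
U+0070: 1-byte form → 70.
U+21EA: 3-byte form → E2 87 AA.
Concatenated (18 bytes): DF AD C6 9D EA 9B 92 EC 95 99 F3 A1 A8 9B 70 E2 87 AA.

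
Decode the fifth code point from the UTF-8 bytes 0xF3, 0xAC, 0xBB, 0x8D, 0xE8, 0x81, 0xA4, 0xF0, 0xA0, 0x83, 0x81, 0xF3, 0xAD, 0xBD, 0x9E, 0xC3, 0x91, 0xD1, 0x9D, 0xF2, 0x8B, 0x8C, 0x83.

Offset 0: leading byte 0xF3 = 11110011 → 4-byte char #1 = F3 AC BB 8D.
Offset 4: leading byte 0xE8 = 11101000 → 3-byte char #2 = E8 81 A4.
Offset 7: leading byte 0xF0 = 11110000 → 4-byte char #3 = F0 A0 83 81.
Offset 11: leading byte 0xF3 = 11110011 → 4-byte char #4 = F3 AD BD 9E.
Offset 15: leading byte 0xC3 = 11000011 → 2-byte char #5 = C3 91.
Leading byte 0xC3 = 11000011 matches 110xxxxx → 2-byte sequence.
Byte 1: 0xC3 = 11000011, payload 00011 (5 bits).
Byte 2: 0x91 = 10010001 (10xxxxxx ✓), payload 010001.
Concatenate: 00011010001 = 0xD1 (11 bits → U+00D1).

U+00D1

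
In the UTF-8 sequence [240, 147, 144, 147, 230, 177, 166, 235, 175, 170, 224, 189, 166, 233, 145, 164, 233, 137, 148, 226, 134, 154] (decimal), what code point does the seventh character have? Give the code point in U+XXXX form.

U+219A

Offset 0: leading byte 0xF0 = 11110000 → 4-byte char #1 = F0 93 90 93.
Offset 4: leading byte 0xE6 = 11100110 → 3-byte char #2 = E6 B1 A6.
Offset 7: leading byte 0xEB = 11101011 → 3-byte char #3 = EB AF AA.
Offset 10: leading byte 0xE0 = 11100000 → 3-byte char #4 = E0 BD A6.
Offset 13: leading byte 0xE9 = 11101001 → 3-byte char #5 = E9 91 A4.
Offset 16: leading byte 0xE9 = 11101001 → 3-byte char #6 = E9 89 94.
Offset 19: leading byte 0xE2 = 11100010 → 3-byte char #7 = E2 86 9A.
Leading byte 0xE2 = 11100010 matches 1110xxxx → 3-byte sequence.
Byte 1: 0xE2 = 11100010, payload 0010 (4 bits).
Byte 2: 0x86 = 10000110 (10xxxxxx ✓), payload 000110.
Byte 3: 0x9A = 10011010 (10xxxxxx ✓), payload 011010.
Concatenate: 0010000110011010 = 0x219A (16 bits → U+219A).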